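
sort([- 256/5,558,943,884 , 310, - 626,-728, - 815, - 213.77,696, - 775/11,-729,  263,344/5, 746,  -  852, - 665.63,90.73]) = [-852, - 815,-729, - 728, - 665.63, - 626, - 213.77,-775/11, - 256/5, 344/5, 90.73,263,  310 , 558, 696, 746,  884, 943]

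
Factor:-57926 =-2^1*11^1*2633^1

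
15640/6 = 7820/3 = 2606.67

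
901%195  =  121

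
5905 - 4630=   1275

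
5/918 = 5/918 =0.01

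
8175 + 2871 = 11046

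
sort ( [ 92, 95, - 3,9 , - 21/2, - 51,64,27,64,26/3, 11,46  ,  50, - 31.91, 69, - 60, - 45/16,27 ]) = [ - 60, - 51, - 31.91,  -  21/2, -3, -45/16 , 26/3,9, 11,27,27,46 , 50,64, 64,69,92,95 ] 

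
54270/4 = 13567 +1/2 = 13567.50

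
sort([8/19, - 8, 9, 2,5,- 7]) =[ - 8, - 7,8/19,2, 5, 9]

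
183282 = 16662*11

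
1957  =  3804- 1847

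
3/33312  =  1/11104  =  0.00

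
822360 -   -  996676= 1819036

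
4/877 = 4/877 = 0.00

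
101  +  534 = 635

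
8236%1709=1400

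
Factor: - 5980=  -  2^2*5^1*13^1 * 23^1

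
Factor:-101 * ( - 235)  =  5^1*47^1*101^1= 23735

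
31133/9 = 3459 + 2/9 = 3459.22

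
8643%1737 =1695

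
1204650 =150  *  8031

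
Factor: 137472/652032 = 3^ (- 1 )*179^1*283^ (- 1 ) = 179/849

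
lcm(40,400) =400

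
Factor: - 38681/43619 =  - 47/53 = - 47^1*53^( - 1 ) 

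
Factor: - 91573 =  - 91573^1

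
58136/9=6459+5/9 = 6459.56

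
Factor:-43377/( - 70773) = 19^1*31^ ( -1) = 19/31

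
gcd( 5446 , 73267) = 1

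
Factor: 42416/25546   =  2^3*11^1*53^ ( - 1 ) = 88/53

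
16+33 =49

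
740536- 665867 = 74669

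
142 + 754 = 896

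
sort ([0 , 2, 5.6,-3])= [ - 3, 0,  2, 5.6 ] 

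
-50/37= - 50/37 = -1.35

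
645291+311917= 957208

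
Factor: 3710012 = 2^2*17^1*54559^1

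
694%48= 22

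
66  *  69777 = 4605282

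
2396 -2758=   -  362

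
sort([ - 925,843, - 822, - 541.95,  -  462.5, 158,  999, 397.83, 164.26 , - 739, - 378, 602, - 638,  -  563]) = [  -  925, - 822, - 739,-638, - 563,-541.95,-462.5, - 378, 158 , 164.26, 397.83 , 602,  843,999 ]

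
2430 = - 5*( - 486 )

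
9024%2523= 1455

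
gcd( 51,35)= 1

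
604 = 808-204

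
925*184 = 170200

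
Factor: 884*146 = 2^3*13^1 * 17^1 * 73^1  =  129064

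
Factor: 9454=2^1 * 29^1*163^1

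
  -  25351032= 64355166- 89706198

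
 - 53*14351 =-760603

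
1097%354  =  35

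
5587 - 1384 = 4203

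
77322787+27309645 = 104632432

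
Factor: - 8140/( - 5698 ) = 2^1*5^1*7^(  -  1 ) = 10/7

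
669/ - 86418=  - 1  +  28583/28806 = - 0.01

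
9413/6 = 9413/6 =1568.83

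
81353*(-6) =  - 488118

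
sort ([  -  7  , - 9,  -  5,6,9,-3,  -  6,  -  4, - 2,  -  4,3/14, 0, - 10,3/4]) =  [ - 10, - 9,-7, - 6, - 5,  -  4, - 4, - 3, -2, 0,3/14, 3/4, 6, 9]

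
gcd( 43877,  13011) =1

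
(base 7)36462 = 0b10010100011101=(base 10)9501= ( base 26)E1B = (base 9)14026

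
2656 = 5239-2583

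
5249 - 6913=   - 1664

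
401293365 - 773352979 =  - 372059614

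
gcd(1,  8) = 1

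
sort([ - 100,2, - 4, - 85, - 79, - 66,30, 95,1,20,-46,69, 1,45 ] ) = [ - 100, - 85, - 79, - 66, - 46, - 4,1, 1 , 2,20,30,45,69, 95]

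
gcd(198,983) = 1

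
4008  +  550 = 4558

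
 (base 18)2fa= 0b1110100000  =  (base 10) 928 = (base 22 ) 1k4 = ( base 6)4144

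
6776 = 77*88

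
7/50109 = 7/50109=0.00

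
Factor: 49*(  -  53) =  -2597=-  7^2*53^1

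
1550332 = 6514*238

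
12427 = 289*43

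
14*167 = 2338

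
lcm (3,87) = 87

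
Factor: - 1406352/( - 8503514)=2^3*3^1 * 23^ ( - 1 ) *83^1*353^1*  184859^( -1) = 703176/4251757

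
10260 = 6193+4067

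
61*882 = 53802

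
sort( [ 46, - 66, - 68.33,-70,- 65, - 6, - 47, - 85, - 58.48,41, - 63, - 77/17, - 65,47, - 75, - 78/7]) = [ - 85, - 75, - 70,-68.33, - 66,-65, - 65, - 63, - 58.48,- 47, - 78/7,-6, - 77/17,41,  46 , 47]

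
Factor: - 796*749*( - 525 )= 2^2*3^1*5^2*7^2*107^1*199^1 = 313007100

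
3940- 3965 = -25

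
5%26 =5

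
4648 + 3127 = 7775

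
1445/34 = 42 +1/2 = 42.50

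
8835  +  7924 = 16759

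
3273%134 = 57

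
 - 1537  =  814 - 2351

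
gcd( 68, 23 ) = 1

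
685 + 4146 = 4831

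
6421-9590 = - 3169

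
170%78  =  14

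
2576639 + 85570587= 88147226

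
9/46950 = 3/15650 = 0.00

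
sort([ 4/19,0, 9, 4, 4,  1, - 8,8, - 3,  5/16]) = [-8, - 3, 0 , 4/19,5/16,1,4, 4,8, 9 ] 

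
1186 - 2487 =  - 1301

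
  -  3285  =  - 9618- - 6333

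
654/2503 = 654/2503 = 0.26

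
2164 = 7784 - 5620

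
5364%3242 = 2122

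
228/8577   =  76/2859 = 0.03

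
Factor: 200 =2^3*5^2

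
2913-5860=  - 2947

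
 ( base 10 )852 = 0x354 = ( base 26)16k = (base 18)2b6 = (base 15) 3bc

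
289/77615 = 289/77615  =  0.00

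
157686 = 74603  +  83083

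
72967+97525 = 170492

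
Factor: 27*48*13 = 2^4*3^4*13^1=16848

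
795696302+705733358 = 1501429660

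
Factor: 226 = 2^1 * 113^1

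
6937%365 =2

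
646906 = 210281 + 436625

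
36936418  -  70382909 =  - 33446491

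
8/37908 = 2/9477 = 0.00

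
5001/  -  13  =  -5001/13  =  -384.69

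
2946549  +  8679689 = 11626238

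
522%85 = 12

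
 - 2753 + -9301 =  - 12054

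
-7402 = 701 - 8103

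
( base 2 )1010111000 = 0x2b8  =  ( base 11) 583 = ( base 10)696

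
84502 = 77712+6790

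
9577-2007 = 7570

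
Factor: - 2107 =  - 7^2 *43^1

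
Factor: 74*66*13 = 63492 = 2^2*3^1*11^1*13^1*37^1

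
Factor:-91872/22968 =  - 2^2=- 4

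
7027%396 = 295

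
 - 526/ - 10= 263/5 =52.60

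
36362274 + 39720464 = 76082738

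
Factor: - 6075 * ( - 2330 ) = 14154750 = 2^1*3^5*5^3*233^1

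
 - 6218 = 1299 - 7517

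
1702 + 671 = 2373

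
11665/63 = 11665/63 = 185.16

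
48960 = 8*6120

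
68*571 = 38828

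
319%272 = 47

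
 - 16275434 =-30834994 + 14559560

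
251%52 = 43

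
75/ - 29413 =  - 1+29338/29413 = - 0.00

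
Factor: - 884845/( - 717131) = 5^1*13^1*41^(  -  1 )*13613^1 * 17491^ ( - 1 ) 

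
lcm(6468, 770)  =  32340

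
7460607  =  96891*77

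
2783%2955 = 2783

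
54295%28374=25921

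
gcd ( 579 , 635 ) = 1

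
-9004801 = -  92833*97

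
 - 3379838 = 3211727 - 6591565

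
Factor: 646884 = 2^2*3^2 *7^1*17^1*151^1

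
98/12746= 49/6373 =0.01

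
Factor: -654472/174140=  - 163618/43535 = - 2^1*5^( - 1)*7^1*13^1 * 29^1*31^1*8707^( - 1)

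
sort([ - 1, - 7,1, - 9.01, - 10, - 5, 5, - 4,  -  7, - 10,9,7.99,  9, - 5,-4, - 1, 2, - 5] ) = [-10,-10, - 9.01, - 7 , - 7, - 5, - 5, - 5,- 4, - 4,-1, - 1,1, 2,5,7.99,9, 9]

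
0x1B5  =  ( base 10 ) 437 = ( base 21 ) KH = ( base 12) 305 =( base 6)2005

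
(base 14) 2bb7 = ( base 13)3725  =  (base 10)7805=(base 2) 1111001111101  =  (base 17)1a02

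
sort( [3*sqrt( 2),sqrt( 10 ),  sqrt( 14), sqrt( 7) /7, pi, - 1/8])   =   [ - 1/8, sqrt( 7) /7, pi,  sqrt( 10),sqrt( 14),3*sqrt(2) ] 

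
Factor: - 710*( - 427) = 2^1 * 5^1*7^1*61^1*71^1 = 303170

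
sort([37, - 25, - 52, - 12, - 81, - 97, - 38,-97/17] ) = [ - 97, - 81, - 52, - 38, - 25, - 12 , - 97/17, 37] 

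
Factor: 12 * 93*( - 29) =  - 32364 = - 2^2*3^2*29^1*31^1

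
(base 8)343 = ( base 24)9b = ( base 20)b7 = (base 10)227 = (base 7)443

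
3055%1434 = 187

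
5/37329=5/37329 = 0.00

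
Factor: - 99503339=-13^1*449^1*17047^1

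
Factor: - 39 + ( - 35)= - 2^1 *37^1 = - 74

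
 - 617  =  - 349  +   - 268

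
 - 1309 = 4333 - 5642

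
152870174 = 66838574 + 86031600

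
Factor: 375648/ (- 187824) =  - 2^1  =  - 2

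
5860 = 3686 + 2174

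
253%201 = 52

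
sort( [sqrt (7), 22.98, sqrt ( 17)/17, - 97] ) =[ - 97, sqrt( 17)/17, sqrt( 7), 22.98 ]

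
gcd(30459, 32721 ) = 39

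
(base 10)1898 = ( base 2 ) 11101101010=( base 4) 131222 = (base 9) 2538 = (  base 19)54h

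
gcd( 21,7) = 7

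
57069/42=19023/14=   1358.79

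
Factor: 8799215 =5^1*41^1*42923^1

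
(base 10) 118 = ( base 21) 5d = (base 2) 1110110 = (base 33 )3J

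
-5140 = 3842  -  8982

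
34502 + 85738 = 120240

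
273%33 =9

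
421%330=91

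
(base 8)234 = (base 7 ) 312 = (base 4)2130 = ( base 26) 60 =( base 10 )156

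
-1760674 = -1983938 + 223264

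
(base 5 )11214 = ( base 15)38E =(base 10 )809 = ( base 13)4a3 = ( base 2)1100101001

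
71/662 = 71/662 = 0.11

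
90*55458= 4991220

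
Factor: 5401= 11^1 * 491^1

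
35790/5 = 7158 = 7158.00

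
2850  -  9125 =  - 6275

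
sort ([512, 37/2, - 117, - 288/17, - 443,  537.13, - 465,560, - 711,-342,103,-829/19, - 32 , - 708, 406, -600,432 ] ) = [ - 711, - 708 ,-600, - 465,-443,-342,-117,- 829/19, - 32, - 288/17, 37/2,103,406, 432,  512, 537.13,560 ] 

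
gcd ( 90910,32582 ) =2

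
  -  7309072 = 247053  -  7556125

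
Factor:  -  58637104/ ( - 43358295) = 2^4 *3^(  -  1)*5^ ( - 1 )*61^1*73^1 * 661^( - 1 )* 823^1*4373^( - 1 ) 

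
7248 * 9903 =71776944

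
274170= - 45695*( -6) 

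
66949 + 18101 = 85050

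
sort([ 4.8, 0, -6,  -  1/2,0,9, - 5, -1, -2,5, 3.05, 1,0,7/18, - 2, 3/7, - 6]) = [ -6, - 6, -5, - 2, -2, - 1, -1/2, 0,0, 0 , 7/18, 3/7, 1,3.05, 4.8,5,  9] 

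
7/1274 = 1/182 = 0.01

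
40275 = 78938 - 38663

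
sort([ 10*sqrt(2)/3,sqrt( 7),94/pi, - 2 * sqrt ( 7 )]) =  [  -  2*sqrt(7 ),sqrt(7),10*sqrt(2)/3,94/pi]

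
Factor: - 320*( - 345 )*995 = 2^6*3^1* 5^3*23^1*199^1=109848000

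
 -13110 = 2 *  ( - 6555)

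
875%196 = 91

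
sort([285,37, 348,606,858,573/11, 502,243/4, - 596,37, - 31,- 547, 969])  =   [ - 596, - 547, - 31,37,37, 573/11 , 243/4,285,348 , 502,606,858,969 ]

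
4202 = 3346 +856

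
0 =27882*0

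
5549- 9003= - 3454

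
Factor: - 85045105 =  - 5^1 * 17009021^1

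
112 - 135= - 23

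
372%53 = 1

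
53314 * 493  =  26283802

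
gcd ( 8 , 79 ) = 1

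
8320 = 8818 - 498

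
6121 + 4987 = 11108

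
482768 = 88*5486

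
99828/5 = 99828/5=19965.60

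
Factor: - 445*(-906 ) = 403170 = 2^1 * 3^1*5^1*89^1*151^1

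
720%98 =34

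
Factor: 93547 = 139^1*673^1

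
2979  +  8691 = 11670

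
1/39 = 1/39=0.03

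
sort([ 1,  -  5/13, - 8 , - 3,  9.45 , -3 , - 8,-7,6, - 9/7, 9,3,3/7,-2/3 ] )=[ -8, -8 , - 7 ,  -  3, - 3, - 9/7, - 2/3, - 5/13  ,  3/7, 1, 3,6 , 9,9.45]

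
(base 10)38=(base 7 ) 53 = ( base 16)26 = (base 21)1H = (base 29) 19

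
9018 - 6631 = 2387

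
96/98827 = 96/98827 = 0.00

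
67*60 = 4020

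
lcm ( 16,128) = 128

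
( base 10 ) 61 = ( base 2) 111101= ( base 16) 3d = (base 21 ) 2j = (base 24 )2d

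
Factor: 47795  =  5^1  *11^2*79^1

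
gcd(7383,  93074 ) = 1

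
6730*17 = 114410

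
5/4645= 1/929  =  0.00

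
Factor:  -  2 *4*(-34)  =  2^4 * 17^1=   272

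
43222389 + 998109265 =1041331654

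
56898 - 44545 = 12353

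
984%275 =159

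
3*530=1590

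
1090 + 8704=9794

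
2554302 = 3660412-1106110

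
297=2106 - 1809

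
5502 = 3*1834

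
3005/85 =601/17 = 35.35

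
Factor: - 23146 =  - 2^1*71^1*163^1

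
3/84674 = 3/84674  =  0.00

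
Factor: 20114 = 2^1*89^1  *113^1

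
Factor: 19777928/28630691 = 2^3 * 2472241^1*28630691^ ( - 1)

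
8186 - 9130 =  - 944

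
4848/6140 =1212/1535= 0.79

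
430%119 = 73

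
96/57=32/19=1.68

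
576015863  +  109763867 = 685779730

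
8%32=8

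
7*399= 2793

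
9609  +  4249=13858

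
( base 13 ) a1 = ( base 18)75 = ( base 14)95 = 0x83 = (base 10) 131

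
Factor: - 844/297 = - 2^2* 3^( -3) * 11^(-1) * 211^1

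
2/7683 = 2/7683 = 0.00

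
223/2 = 223/2 = 111.50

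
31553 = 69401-37848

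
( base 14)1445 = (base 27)4OP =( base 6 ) 24341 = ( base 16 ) E05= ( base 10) 3589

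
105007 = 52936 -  - 52071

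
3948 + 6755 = 10703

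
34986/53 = 660 + 6/53 = 660.11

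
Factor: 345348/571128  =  2^( - 1)*3^1 * 181^1*449^(-1 ) = 543/898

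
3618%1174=96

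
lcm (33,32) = 1056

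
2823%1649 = 1174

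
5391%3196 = 2195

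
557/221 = 2 + 115/221 =2.52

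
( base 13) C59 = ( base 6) 13422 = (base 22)47C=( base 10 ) 2102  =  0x836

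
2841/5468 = 2841/5468 = 0.52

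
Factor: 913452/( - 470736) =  - 2^( - 2)* 3^ (- 1 )*7^( - 1 )*163^1 = - 163/84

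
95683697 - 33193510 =62490187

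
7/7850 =7/7850 = 0.00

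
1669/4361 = 1669/4361= 0.38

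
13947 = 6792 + 7155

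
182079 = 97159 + 84920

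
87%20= 7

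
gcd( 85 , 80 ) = 5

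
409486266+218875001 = 628361267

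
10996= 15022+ - 4026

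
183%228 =183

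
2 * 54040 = 108080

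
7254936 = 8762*828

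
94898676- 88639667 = 6259009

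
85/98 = 85/98 =0.87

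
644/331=644/331 = 1.95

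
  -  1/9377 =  - 1 + 9376/9377 = - 0.00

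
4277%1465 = 1347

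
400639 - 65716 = 334923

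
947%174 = 77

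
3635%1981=1654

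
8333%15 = 8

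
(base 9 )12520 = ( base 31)8oa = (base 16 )20FA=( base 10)8442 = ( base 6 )103030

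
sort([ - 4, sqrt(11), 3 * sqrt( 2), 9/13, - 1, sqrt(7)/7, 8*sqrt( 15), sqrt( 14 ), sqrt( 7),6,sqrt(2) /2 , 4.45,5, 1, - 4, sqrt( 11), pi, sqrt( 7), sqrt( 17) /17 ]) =[-4, - 4 , - 1, sqrt( 17)/17, sqrt ( 7)/7,9/13 , sqrt(2)/2,1, sqrt ( 7),  sqrt( 7 ),pi,sqrt( 11), sqrt ( 11), sqrt(14 ), 3* sqrt( 2),4.45, 5,  6,8*sqrt( 15)] 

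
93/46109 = 93/46109 = 0.00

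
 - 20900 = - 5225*4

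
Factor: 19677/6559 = 3 = 3^1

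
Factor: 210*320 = 2^7*3^1 * 5^2*7^1 = 67200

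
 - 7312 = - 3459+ - 3853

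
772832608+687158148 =1459990756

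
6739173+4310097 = 11049270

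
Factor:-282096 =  - 2^4*3^3*653^1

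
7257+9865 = 17122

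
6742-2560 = 4182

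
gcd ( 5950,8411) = 1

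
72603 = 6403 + 66200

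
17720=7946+9774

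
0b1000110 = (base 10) 70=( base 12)5A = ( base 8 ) 106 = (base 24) 2M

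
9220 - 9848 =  - 628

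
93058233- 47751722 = 45306511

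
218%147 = 71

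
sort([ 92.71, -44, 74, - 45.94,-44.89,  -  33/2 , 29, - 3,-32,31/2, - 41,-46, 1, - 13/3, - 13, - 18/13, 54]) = [ - 46,-45.94,  -  44.89,-44, -41, - 32, - 33/2,-13, - 13/3, -3, - 18/13,  1, 31/2,  29,54, 74, 92.71] 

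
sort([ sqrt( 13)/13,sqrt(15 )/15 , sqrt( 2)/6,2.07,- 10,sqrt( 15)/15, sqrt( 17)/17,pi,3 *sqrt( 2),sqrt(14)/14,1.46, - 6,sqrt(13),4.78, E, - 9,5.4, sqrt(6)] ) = [ - 10, - 9, - 6 , sqrt( 2)/6,sqrt ( 17 )/17, sqrt(15)/15,sqrt( 15)/15,sqrt ( 14)/14, sqrt(13)/13 , 1.46, 2.07, sqrt( 6 ),E,pi,sqrt( 13 ),3 * sqrt( 2), 4.78,5.4 ]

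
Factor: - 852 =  -2^2 * 3^1 * 71^1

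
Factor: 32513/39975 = 61/75= 3^( - 1)*5^( - 2)*61^1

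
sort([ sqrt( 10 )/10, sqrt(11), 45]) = [ sqrt(10)/10,sqrt(11 ),45]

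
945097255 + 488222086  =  1433319341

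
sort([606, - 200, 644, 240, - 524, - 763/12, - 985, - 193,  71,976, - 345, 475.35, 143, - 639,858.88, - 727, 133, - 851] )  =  [ - 985, - 851, - 727, - 639, - 524, - 345, - 200 , - 193, - 763/12,71, 133, 143, 240 , 475.35  ,  606, 644, 858.88,976]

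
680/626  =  1 + 27/313= 1.09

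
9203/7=1314 + 5/7 = 1314.71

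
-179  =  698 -877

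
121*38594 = 4669874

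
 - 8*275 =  - 2200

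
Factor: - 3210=-2^1*3^1*5^1*107^1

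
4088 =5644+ - 1556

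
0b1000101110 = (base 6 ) 2330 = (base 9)680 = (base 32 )he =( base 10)558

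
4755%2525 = 2230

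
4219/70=4219/70=60.27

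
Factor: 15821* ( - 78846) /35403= - 415807522/11801 = - 2^1*13^1*17^1 * 773^1*1217^1*11801^( - 1 )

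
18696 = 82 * 228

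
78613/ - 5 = - 15723 + 2/5  =  -15722.60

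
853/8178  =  853/8178 = 0.10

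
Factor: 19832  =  2^3*37^1*67^1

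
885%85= 35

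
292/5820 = 73/1455=0.05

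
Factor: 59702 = 2^1*29851^1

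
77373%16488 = 11421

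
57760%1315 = 1215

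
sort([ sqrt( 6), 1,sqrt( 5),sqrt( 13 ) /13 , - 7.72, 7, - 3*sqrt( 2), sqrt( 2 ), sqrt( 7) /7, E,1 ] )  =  [ - 7.72,- 3*sqrt(2), sqrt(  13 ) /13,sqrt( 7 )/7, 1, 1, sqrt( 2 ),sqrt(5), sqrt(6 ), E,7]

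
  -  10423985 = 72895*(-143)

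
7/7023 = 7/7023 = 0.00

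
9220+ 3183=12403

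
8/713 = 8/713 = 0.01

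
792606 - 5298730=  - 4506124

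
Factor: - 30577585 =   -  5^1*1901^1 *3217^1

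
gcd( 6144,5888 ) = 256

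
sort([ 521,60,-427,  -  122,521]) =[ - 427, - 122,60, 521,  521 ]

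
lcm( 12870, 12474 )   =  810810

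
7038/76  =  3519/38 = 92.61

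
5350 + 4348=9698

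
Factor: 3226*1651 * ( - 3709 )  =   - 19754601334= - 2^1 * 13^1 * 127^1* 1613^1*3709^1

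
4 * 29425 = 117700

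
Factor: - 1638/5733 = -2/7  =  -2^1*7^(-1)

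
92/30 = 3 + 1/15=3.07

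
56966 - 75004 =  - 18038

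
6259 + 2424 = 8683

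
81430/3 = 27143+1/3 = 27143.33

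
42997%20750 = 1497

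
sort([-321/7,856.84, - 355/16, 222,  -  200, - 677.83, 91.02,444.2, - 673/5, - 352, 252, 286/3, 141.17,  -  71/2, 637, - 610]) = [  -  677.83, - 610,-352,- 200 ,-673/5, - 321/7,-71/2,-355/16, 91.02, 286/3,141.17,222 , 252,  444.2, 637, 856.84 ]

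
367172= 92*3991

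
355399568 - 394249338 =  - 38849770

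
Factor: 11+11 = 22 = 2^1*  11^1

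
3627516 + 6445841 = 10073357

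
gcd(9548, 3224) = 124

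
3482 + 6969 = 10451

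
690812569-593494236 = 97318333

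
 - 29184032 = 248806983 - 277991015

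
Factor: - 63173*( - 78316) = 2^2*7^1 *11^1 * 2797^1*5743^1=4947456668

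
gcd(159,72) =3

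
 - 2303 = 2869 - 5172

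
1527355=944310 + 583045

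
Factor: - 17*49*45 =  - 37485 = -3^2*5^1*7^2*17^1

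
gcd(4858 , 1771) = 7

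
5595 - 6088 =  - 493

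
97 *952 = 92344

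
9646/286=33+ 8/11 = 33.73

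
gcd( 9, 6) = 3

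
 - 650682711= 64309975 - 714992686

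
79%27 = 25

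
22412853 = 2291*9783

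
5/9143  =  5/9143 = 0.00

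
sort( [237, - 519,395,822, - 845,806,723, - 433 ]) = [ - 845, - 519, - 433,237,395,723, 806,822] 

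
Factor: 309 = 3^1*103^1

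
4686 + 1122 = 5808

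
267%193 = 74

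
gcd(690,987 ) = 3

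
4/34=2/17 =0.12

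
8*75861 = 606888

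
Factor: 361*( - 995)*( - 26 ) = 9339070 = 2^1*5^1 * 13^1*19^2*199^1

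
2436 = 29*84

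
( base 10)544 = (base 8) 1040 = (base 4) 20200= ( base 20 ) 174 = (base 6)2304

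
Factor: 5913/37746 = 73/466 = 2^( -1)*73^1*233^(-1) 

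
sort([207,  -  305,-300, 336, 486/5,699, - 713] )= [-713, - 305, - 300, 486/5, 207, 336,699] 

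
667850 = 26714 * 25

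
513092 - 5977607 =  - 5464515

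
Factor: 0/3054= 0^1 = 0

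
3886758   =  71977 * 54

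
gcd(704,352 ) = 352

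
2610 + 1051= 3661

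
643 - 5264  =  - 4621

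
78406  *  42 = 3293052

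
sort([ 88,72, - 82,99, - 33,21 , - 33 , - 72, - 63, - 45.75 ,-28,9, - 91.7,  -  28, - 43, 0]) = [-91.7,- 82, - 72, - 63, - 45.75, - 43, - 33,-33, - 28, - 28, 0,9, 21, 72,88,99]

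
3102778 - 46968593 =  - 43865815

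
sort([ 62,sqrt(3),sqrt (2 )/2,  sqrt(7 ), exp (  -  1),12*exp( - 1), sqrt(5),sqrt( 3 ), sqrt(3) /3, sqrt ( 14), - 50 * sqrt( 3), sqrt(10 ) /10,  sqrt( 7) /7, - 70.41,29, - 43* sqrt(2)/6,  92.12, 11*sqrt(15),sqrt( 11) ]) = [ - 50*sqrt( 3), - 70.41, - 43*sqrt( 2) /6,sqrt( 10) /10,exp(-1 ),sqrt (7) /7, sqrt(3) /3, sqrt (2) /2,sqrt( 3),sqrt( 3),  sqrt( 5 ),sqrt(7), sqrt(11 ), sqrt(14), 12 *exp( - 1),29 , 11*sqrt( 15 ), 62, 92.12]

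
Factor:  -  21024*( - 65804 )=1383463296=2^7*3^2 * 73^1 * 16451^1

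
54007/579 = 54007/579 = 93.28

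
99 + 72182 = 72281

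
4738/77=61 + 41/77=61.53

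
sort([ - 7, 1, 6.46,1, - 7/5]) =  [ - 7, - 7/5, 1,1,6.46 ]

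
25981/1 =25981 = 25981.00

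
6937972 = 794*8738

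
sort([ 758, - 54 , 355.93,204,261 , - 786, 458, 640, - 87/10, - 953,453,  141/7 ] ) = [ - 953,- 786, - 54, - 87/10, 141/7, 204, 261, 355.93, 453, 458, 640, 758] 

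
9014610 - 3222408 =5792202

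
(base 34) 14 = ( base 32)16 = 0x26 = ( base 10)38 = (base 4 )212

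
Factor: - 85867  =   - 17^1*5051^1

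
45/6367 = 45/6367 = 0.01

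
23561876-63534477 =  - 39972601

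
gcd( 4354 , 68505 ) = 1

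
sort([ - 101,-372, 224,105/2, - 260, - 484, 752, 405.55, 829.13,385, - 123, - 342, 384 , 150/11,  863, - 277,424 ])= [ - 484, - 372, - 342, - 277, - 260, - 123, - 101,  150/11,105/2,224,384,385, 405.55, 424,  752, 829.13,863] 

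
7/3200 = 7/3200=   0.00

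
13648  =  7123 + 6525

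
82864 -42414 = 40450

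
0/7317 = 0 = 0.00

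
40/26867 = 40/26867 = 0.00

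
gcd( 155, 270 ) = 5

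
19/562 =19/562  =  0.03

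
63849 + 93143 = 156992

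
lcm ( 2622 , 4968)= 94392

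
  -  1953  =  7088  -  9041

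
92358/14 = 6597 = 6597.00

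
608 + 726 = 1334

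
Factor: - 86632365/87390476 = - 2^( - 2) * 3^1 * 5^1 * 1409^1 * 4099^1 * 21847619^( - 1)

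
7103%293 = 71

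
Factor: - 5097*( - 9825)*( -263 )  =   - 3^2 *5^2*131^1*263^1*1699^1 = - 13170520575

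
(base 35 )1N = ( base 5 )213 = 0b111010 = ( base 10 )58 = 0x3A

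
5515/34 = 5515/34=162.21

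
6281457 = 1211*5187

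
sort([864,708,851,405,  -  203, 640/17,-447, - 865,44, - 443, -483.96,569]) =[ - 865,- 483.96,- 447, - 443, - 203, 640/17, 44,405,569, 708,851, 864]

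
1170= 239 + 931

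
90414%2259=54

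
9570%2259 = 534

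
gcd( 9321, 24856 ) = 3107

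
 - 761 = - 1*761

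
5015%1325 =1040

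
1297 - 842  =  455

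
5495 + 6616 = 12111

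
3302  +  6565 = 9867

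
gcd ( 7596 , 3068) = 4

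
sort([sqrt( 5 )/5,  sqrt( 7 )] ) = [sqrt( 5)/5,  sqrt(7)] 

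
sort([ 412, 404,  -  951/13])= [ - 951/13,404, 412]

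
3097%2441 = 656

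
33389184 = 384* 86951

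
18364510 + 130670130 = 149034640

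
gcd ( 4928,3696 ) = 1232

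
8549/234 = 8549/234 = 36.53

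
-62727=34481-97208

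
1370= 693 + 677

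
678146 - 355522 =322624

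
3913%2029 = 1884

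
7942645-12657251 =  -4714606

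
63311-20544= 42767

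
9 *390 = 3510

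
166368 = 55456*3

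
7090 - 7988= - 898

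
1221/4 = 1221/4 = 305.25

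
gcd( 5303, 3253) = 1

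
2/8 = 1/4 = 0.25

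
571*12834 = 7328214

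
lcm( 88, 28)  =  616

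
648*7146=4630608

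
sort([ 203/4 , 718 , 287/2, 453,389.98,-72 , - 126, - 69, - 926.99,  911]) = [ - 926.99, - 126, - 72, - 69,203/4,287/2,389.98,  453,718,911]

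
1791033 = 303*5911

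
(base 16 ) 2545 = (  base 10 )9541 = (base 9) 14071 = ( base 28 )c4l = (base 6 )112101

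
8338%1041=10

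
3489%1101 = 186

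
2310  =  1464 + 846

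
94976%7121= 2403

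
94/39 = 2 + 16/39 =2.41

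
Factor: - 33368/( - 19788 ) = 86/51 = 2^1*3^(  -  1) * 17^( - 1)*43^1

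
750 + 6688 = 7438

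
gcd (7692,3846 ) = 3846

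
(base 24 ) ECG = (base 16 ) 20b0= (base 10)8368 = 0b10000010110000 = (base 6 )102424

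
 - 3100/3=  - 3100/3 = - 1033.33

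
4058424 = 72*56367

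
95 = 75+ 20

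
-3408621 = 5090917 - 8499538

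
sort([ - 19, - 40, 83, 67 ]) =[ - 40 , - 19, 67,83] 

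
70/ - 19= -4 + 6/19 = - 3.68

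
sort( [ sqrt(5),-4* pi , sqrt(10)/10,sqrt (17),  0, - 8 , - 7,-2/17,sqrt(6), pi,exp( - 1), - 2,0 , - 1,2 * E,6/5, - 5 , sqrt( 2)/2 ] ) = [ - 4*pi, - 8, - 7,  -  5, - 2, - 1, - 2/17,0,0, sqrt (10)/10, exp( - 1),sqrt ( 2)/2, 6/5,  sqrt (5 ),sqrt( 6 ),pi, sqrt(17),2 * E]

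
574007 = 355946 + 218061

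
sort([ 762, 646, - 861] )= [ - 861, 646, 762 ] 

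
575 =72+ 503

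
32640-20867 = 11773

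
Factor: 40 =2^3*5^1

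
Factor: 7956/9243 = 2^2*17^1*79^ ( - 1) =68/79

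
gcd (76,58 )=2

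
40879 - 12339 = 28540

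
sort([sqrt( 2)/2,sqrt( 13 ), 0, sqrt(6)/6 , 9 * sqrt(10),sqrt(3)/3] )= [ 0, sqrt(6)/6,sqrt ( 3)/3, sqrt( 2)/2,  sqrt(13 ) , 9*sqrt( 10 )]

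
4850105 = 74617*65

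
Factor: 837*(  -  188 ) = - 157356 = -  2^2*3^3 * 31^1*47^1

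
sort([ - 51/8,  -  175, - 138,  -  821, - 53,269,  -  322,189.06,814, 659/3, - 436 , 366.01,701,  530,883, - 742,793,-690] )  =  [-821, - 742, - 690, - 436, - 322, - 175, - 138, - 53, - 51/8,189.06, 659/3,269,366.01, 530,701,793,814,883 ]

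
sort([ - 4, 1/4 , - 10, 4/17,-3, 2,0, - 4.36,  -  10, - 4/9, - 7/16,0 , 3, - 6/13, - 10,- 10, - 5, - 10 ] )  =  [ - 10,  -  10,  -  10, - 10,-10, - 5 , - 4.36, - 4, - 3 , - 6/13,-4/9,-7/16 , 0, 0, 4/17,1/4,2, 3]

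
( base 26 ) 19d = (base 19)2ab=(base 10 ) 923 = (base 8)1633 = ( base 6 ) 4135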